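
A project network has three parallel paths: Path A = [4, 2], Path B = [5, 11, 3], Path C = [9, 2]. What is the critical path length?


Path A: 4 + 2 = 6
Path B: 5 + 11 + 3 = 19
Path C: 9 + 2 = 11
Critical path = longest = max(6, 19, 11)
= 19 (Path B)


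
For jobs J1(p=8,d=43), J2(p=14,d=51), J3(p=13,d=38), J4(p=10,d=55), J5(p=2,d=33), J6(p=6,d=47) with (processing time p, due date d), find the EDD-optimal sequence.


EDD: sort by earliest due date
  J5: d=33, p=2
  J3: d=38, p=13
  J1: d=43, p=8
  J6: d=47, p=6
  J2: d=51, p=14
  J4: d=55, p=10
Order: J5 → J3 → J1 → J6 → J2 → J4


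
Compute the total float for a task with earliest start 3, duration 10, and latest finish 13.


EF = ES + duration = 3 + 10 = 13
LS = LF - duration = 13 - 10 = 3
Total Float = LF - EF = 13 - 13
(or LS - ES = 3 - 3)
= 0


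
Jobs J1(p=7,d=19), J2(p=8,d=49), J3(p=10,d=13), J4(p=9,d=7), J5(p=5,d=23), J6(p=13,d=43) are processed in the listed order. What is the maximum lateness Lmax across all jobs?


Lateness per job (L = C - d):
  J1: C=7, d=19, L=-12
  J2: C=15, d=49, L=-34
  J3: C=25, d=13, L=12
  J4: C=34, d=7, L=27
  J5: C=39, d=23, L=16
  J6: C=52, d=43, L=9
Lmax = max(-12, -34, 12, 27, 16, 9)
= 27


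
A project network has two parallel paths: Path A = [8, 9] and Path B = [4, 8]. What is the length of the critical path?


Path A: 8 + 9 = 17
Path B: 4 + 8 = 12
Critical path = longest = max(17, 12)
= 17 (Path A)


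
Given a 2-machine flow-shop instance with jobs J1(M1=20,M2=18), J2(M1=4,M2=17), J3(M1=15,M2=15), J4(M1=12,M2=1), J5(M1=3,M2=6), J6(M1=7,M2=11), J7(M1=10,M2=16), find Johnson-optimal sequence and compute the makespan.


Johnson's rule:
Group 1 (M1≤M2, sort by M1): ['J5', 'J2', 'J6', 'J7', 'J3']
Group 2 (M1>M2, sort desc M2): ['J1', 'J4']
Sequence: J5 → J2 → J6 → J7 → J3 → J1 → J4
Makespan calculation:
  J5: M1 done=3, M2 done=9
  J2: M1 done=7, M2 done=26
  J6: M1 done=14, M2 done=37
  J7: M1 done=24, M2 done=53
  J3: M1 done=39, M2 done=68
  J1: M1 done=59, M2 done=86
  J4: M1 done=71, M2 done=87
= Sequence: J5 → J2 → J6 → J7 → J3 → J1 → J4, Makespan: 87


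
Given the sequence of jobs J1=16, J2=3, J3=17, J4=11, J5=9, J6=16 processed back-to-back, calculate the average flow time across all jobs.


Completion times:
  J1: completes at 16
  J2: completes at 19
  J3: completes at 36
  J4: completes at 47
  J5: completes at 56
  J6: completes at 72
Sum = 246
Average = 246/6
= 41.00


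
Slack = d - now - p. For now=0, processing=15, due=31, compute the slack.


Slack = due - current_time - processing
= 31 - 0 - 15
= 16


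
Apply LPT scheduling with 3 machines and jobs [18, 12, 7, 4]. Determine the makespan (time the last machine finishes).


Jobs (LPT sorted): [18, 12, 7, 4]
Machines: 3
  J=18 → Machine 1 (load: 0+18=18)
  J=12 → Machine 2 (load: 0+12=12)
  J=7 → Machine 3 (load: 0+7=7)
  J=4 → Machine 3 (load: 7+4=11)
Machine loads: [18, 12, 11]
Makespan = max = 18 time units


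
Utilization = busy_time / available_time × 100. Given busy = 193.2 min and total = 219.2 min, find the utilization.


Utilization = busy / total × 100
= 193.2 / 219.2 × 100
= 88.1%


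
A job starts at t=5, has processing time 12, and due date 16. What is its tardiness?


Completion = start + processing = 5 + 12 = 17
Tardiness = max(0, C - d) = max(0, 17 - 16)
= max(0, 1)
= 1


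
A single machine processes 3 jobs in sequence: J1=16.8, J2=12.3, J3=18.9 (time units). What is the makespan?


Sequential makespan: sum all processing times
= 16.8 + 12.3 + 18.9
= 48.0 time units


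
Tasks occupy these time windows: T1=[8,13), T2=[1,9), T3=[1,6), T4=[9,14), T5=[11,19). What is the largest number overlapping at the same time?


Check each time point for overlaps:
  t=11: 3 tasks active (T1, T4, T5)
Max concurrent = 3


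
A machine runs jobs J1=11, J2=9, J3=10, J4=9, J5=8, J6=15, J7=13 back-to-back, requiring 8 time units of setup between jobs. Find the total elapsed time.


Makespan = Σ processing + (n-1) × setup
= (11 + 9 + 10 + 9 + 8 + 15 + 13) + (7-1)×8
= 75 + 48
= 123 time units


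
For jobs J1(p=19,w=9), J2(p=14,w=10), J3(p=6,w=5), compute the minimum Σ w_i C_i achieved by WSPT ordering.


WSPT order (by p/w): J3 → J2 → J1
  J3: C=6, w·C=5×6=30
  J2: C=20, w·C=10×20=200
  J1: C=39, w·C=9×39=351
Σ w·C = 581
= 581


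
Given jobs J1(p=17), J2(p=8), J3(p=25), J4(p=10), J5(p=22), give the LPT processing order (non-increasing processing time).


LPT: sort by longest processing time first
  J3: p=25
  J5: p=22
  J1: p=17
  J4: p=10
  J2: p=8
Order: J3 → J5 → J1 → J4 → J2


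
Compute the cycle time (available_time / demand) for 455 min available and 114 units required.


Cycle time = available time / demand
= 455 / 114
= 3.99 min/unit


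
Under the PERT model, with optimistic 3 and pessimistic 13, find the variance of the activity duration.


σ² = ((p - o) / 6)² = (p - o)² / 36
= (13 - 3)² / 36
= 10² / 36
= 100 / 36
= 2.7778


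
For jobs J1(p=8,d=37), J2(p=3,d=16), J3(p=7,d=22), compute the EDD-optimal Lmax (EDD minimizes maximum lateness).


EDD order: J2 → J3 → J1
Completion and lateness:
  J2: C=3, d=16, L=3-16=-13
  J3: C=10, d=22, L=10-22=-12
  J1: C=18, d=37, L=18-37=-19
Lmax = max(-13, -12, -19)
= -12


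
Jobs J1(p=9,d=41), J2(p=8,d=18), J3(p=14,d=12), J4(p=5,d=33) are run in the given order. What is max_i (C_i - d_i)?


Lateness per job (L = C - d):
  J1: C=9, d=41, L=-32
  J2: C=17, d=18, L=-1
  J3: C=31, d=12, L=19
  J4: C=36, d=33, L=3
Lmax = max(-32, -1, 19, 3)
= 19


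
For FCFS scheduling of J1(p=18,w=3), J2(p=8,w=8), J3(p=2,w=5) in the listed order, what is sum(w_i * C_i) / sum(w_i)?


Completion times:
  J1: C=18, w×C=3×18=54
  J2: C=26, w×C=8×26=208
  J3: C=28, w×C=5×28=140
Sum w×C = 402
Sum w = 16
Weighted avg = 402/16
= 25.12


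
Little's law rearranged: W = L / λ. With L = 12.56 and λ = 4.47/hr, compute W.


Little's law: L = λW → W = L / λ
= 12.56 / 4.47
= 2.81 hours


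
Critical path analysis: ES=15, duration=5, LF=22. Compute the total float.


EF = ES + duration = 15 + 5 = 20
LS = LF - duration = 22 - 5 = 17
Total Float = LF - EF = 22 - 20
(or LS - ES = 17 - 15)
= 2


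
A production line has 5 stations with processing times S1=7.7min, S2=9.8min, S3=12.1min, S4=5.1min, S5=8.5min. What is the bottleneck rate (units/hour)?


Bottleneck = longest station time
Station times: [7.7, 9.8, 12.1, 5.1, 8.5]
Max = 12.1 min
Rate = 60 / 12.1
= 4.96 units/hour (bottleneck: 12.1min)


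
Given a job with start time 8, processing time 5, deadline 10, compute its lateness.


Completion = 8 + 5 = 13
Lateness = C - d = 13 - 10
= 3


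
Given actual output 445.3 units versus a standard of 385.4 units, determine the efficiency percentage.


Efficiency = (actual / standard) × 100
= (445.3 / 385.4) × 100
= 115.5%


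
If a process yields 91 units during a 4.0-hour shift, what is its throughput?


Throughput = units / time
= 91 / 4.0
= 22.8 units/hour


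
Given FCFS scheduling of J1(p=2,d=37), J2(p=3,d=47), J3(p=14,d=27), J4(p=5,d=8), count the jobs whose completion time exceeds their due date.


Completion vs due date:
  J1: C=2, d=37 → on time
  J2: C=5, d=47 → on time
  J3: C=19, d=27 → on time
  J4: C=24, d=8 → TARDY
Tardy jobs: J4
Count = 1


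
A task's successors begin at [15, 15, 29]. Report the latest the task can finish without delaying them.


LF = min of all successor start times
Successors start at: [15, 15, 29]
LF = min(15, 15, 29)
= 15


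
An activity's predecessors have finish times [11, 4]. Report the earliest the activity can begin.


ES = max of all predecessor completion times
Predecessors: [11, 4]
ES = max(11, 4)
= 11


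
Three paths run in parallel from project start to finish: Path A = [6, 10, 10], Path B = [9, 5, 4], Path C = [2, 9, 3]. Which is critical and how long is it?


Path A: 6 + 10 + 10 = 26
Path B: 9 + 5 + 4 = 18
Path C: 2 + 9 + 3 = 14
Critical path = longest = max(26, 18, 14)
= 26 (Path A)


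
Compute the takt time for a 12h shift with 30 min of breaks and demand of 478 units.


Available = 12×60 - 30 = 690 min
Takt time = 690 / 478
= 1.44 min/unit


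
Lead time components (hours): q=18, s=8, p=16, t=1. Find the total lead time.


Lead time = queue + setup + processing + transit
= 18 + 8 + 16 + 1
= 43 hours


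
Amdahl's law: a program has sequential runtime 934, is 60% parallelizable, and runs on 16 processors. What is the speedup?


Amdahl's law: T_p = T × ((1-p) + p/N)
= 934 × ((1-0.6) + 0.6/16)
= 934 × (0.40 + 0.0375)
= 934 × 0.4375
= 408.62
Speedup = 934/408.62
= 2.29×


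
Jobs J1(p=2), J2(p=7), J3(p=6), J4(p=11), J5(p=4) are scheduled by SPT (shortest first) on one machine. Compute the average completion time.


SPT order: J1 → J5 → J3 → J2 → J4
Completion times:
  J1: C=2
  J5: C=6
  J3: C=12
  J2: C=19
  J4: C=30
Sum = 69, n = 5
Mean flow = 69/5
= 13.80


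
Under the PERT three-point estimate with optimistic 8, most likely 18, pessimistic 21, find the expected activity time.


te = (o + 4m + p) / 6
= (8 + 4×18 + 21) / 6
= (8 + 72 + 21) / 6
= 101 / 6
= 16.83


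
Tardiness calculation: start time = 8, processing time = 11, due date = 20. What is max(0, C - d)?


Completion = start + processing = 8 + 11 = 19
Tardiness = max(0, C - d) = max(0, 19 - 20)
= max(0, -1)
= 0


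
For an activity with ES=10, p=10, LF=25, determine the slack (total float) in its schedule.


EF = ES + duration = 10 + 10 = 20
LS = LF - duration = 25 - 10 = 15
Total Float = LF - EF = 25 - 20
(or LS - ES = 15 - 10)
= 5


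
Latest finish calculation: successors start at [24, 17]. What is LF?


LF = min of all successor start times
Successors start at: [24, 17]
LF = min(24, 17)
= 17


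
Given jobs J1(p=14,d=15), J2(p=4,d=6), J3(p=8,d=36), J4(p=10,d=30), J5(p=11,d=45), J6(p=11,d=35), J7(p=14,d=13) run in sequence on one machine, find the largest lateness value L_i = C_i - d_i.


Lateness per job (L = C - d):
  J1: C=14, d=15, L=-1
  J2: C=18, d=6, L=12
  J3: C=26, d=36, L=-10
  J4: C=36, d=30, L=6
  J5: C=47, d=45, L=2
  J6: C=58, d=35, L=23
  J7: C=72, d=13, L=59
Lmax = max(-1, 12, -10, 6, 2, 23, 59)
= 59


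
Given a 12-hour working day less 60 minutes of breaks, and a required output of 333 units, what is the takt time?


Available = 12×60 - 60 = 660 min
Takt time = 660 / 333
= 1.98 min/unit


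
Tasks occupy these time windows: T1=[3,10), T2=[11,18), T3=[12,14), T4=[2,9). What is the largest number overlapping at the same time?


Check each time point for overlaps:
  t=3: 2 tasks active (T1, T4)
Max concurrent = 2


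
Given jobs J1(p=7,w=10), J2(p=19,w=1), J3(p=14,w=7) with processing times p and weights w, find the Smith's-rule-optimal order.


WSPT (Smith's rule): sort by p/w ascending
  J1: p/w = 7/10 = 0.700
  J3: p/w = 14/7 = 2.000
  J2: p/w = 19/1 = 19.000
Order: J1 → J3 → J2


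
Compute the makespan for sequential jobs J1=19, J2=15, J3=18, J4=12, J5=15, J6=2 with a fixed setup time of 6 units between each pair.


Makespan = Σ processing + (n-1) × setup
= (19 + 15 + 18 + 12 + 15 + 2) + (6-1)×6
= 81 + 30
= 111 time units


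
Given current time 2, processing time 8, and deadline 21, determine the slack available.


Slack = due - current_time - processing
= 21 - 2 - 8
= 11


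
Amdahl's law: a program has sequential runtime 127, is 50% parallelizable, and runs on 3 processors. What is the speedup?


Amdahl's law: T_p = T × ((1-p) + p/N)
= 127 × ((1-0.5) + 0.5/3)
= 127 × (0.50 + 0.1667)
= 127 × 0.6667
= 84.67
Speedup = 127/84.67
= 1.50×


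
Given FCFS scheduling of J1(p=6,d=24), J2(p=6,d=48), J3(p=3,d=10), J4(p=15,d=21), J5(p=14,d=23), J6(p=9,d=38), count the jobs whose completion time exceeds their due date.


Completion vs due date:
  J1: C=6, d=24 → on time
  J2: C=12, d=48 → on time
  J3: C=15, d=10 → TARDY
  J4: C=30, d=21 → TARDY
  J5: C=44, d=23 → TARDY
  J6: C=53, d=38 → TARDY
Tardy jobs: J3, J4, J5, J6
Count = 4


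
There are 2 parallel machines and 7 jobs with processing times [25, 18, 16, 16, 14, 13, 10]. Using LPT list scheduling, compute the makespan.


Jobs (LPT sorted): [25, 18, 16, 16, 14, 13, 10]
Machines: 2
  J=25 → Machine 1 (load: 0+25=25)
  J=18 → Machine 2 (load: 0+18=18)
  J=16 → Machine 2 (load: 18+16=34)
  J=16 → Machine 1 (load: 25+16=41)
  J=14 → Machine 2 (load: 34+14=48)
  J=13 → Machine 1 (load: 41+13=54)
  J=10 → Machine 2 (load: 48+10=58)
Machine loads: [54, 58]
Makespan = max = 58 time units


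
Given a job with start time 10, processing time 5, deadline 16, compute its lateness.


Completion = 10 + 5 = 15
Lateness = C - d = 15 - 16
= -1


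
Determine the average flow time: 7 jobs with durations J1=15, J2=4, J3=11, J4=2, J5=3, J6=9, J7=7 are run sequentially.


Completion times:
  J1: completes at 15
  J2: completes at 19
  J3: completes at 30
  J4: completes at 32
  J5: completes at 35
  J6: completes at 44
  J7: completes at 51
Sum = 226
Average = 226/7
= 32.29


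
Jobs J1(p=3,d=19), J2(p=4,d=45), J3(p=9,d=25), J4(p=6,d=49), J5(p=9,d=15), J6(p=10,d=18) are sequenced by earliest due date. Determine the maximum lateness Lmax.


EDD order: J5 → J6 → J1 → J3 → J2 → J4
Completion and lateness:
  J5: C=9, d=15, L=9-15=-6
  J6: C=19, d=18, L=19-18=1
  J1: C=22, d=19, L=22-19=3
  J3: C=31, d=25, L=31-25=6
  J2: C=35, d=45, L=35-45=-10
  J4: C=41, d=49, L=41-49=-8
Lmax = max(-6, 1, 3, 6, -10, -8)
= 6


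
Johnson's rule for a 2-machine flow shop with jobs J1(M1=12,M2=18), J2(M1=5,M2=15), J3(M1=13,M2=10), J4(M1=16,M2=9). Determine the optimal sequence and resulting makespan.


Johnson's rule:
Group 1 (M1≤M2, sort by M1): ['J2', 'J1']
Group 2 (M1>M2, sort desc M2): ['J3', 'J4']
Sequence: J2 → J1 → J3 → J4
Makespan calculation:
  J2: M1 done=5, M2 done=20
  J1: M1 done=17, M2 done=38
  J3: M1 done=30, M2 done=48
  J4: M1 done=46, M2 done=57
= Sequence: J2 → J1 → J3 → J4, Makespan: 57


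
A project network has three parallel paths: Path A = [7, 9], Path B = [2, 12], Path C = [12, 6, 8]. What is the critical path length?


Path A: 7 + 9 = 16
Path B: 2 + 12 = 14
Path C: 12 + 6 + 8 = 26
Critical path = longest = max(16, 14, 26)
= 26 (Path C)


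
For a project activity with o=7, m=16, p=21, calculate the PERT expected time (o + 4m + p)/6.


te = (o + 4m + p) / 6
= (7 + 4×16 + 21) / 6
= (7 + 64 + 21) / 6
= 92 / 6
= 15.33


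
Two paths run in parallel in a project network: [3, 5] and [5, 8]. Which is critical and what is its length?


Path A: 3 + 5 = 8
Path B: 5 + 8 = 13
Critical path = longest = max(8, 13)
= 13 (Path B)


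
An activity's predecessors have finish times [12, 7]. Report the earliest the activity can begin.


ES = max of all predecessor completion times
Predecessors: [12, 7]
ES = max(12, 7)
= 12


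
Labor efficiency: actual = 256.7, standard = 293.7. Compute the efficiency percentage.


Efficiency = (actual / standard) × 100
= (256.7 / 293.7) × 100
= 87.4%


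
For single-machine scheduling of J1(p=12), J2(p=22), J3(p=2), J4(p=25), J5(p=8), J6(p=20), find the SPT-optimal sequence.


SPT: sort by shortest processing time
  J3: p=2
  J5: p=8
  J1: p=12
  J6: p=20
  J2: p=22
  J4: p=25
Order: J3 → J5 → J1 → J6 → J2 → J4


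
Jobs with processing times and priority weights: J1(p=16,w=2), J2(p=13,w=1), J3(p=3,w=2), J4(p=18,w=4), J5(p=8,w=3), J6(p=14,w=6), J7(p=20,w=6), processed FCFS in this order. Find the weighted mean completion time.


Completion times:
  J1: C=16, w×C=2×16=32
  J2: C=29, w×C=1×29=29
  J3: C=32, w×C=2×32=64
  J4: C=50, w×C=4×50=200
  J5: C=58, w×C=3×58=174
  J6: C=72, w×C=6×72=432
  J7: C=92, w×C=6×92=552
Sum w×C = 1483
Sum w = 24
Weighted avg = 1483/24
= 61.79


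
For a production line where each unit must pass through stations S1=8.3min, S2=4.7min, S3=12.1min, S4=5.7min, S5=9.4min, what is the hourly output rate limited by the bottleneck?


Bottleneck = longest station time
Station times: [8.3, 4.7, 12.1, 5.7, 9.4]
Max = 12.1 min
Rate = 60 / 12.1
= 4.96 units/hour (bottleneck: 12.1min)


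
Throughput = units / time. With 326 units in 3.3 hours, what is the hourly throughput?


Throughput = units / time
= 326 / 3.3
= 98.8 units/hour


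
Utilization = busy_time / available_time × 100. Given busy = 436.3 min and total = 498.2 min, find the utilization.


Utilization = busy / total × 100
= 436.3 / 498.2 × 100
= 87.6%


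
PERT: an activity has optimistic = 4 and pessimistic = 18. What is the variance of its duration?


σ² = ((p - o) / 6)² = (p - o)² / 36
= (18 - 4)² / 36
= 14² / 36
= 196 / 36
= 5.4444


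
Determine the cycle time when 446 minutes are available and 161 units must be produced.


Cycle time = available time / demand
= 446 / 161
= 2.77 min/unit


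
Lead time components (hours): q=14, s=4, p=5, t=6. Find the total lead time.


Lead time = queue + setup + processing + transit
= 14 + 4 + 5 + 6
= 29 hours


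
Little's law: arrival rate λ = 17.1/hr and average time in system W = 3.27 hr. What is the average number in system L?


Little's law: L = λ × W
= 17.1 × 3.27
= 55.92


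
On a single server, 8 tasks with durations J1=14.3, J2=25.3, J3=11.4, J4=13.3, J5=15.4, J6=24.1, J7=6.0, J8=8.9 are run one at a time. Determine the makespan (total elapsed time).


Sequential makespan: sum all processing times
= 14.3 + 25.3 + 11.4 + 13.3 + 15.4 + 24.1 + 6.0 + 8.9
= 118.7 time units


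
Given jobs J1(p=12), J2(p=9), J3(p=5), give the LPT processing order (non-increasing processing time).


LPT: sort by longest processing time first
  J1: p=12
  J2: p=9
  J3: p=5
Order: J1 → J2 → J3


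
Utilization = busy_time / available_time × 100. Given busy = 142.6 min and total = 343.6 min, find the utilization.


Utilization = busy / total × 100
= 142.6 / 343.6 × 100
= 41.5%


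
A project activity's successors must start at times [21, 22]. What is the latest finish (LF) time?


LF = min of all successor start times
Successors start at: [21, 22]
LF = min(21, 22)
= 21


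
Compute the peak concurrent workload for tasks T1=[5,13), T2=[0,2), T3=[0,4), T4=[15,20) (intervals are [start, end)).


Check each time point for overlaps:
  t=0: 2 tasks active (T2, T3)
Max concurrent = 2


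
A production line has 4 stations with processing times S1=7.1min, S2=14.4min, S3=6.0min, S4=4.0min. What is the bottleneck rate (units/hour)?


Bottleneck = longest station time
Station times: [7.1, 14.4, 6.0, 4.0]
Max = 14.4 min
Rate = 60 / 14.4
= 4.17 units/hour (bottleneck: 14.4min)


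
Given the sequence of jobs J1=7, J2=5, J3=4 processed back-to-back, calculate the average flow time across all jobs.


Completion times:
  J1: completes at 7
  J2: completes at 12
  J3: completes at 16
Sum = 35
Average = 35/3
= 11.67


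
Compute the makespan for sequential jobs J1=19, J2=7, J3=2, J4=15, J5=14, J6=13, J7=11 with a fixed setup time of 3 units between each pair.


Makespan = Σ processing + (n-1) × setup
= (19 + 7 + 2 + 15 + 14 + 13 + 11) + (7-1)×3
= 81 + 18
= 99 time units


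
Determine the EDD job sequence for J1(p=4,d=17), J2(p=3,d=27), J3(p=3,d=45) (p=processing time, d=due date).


EDD: sort by earliest due date
  J1: d=17, p=4
  J2: d=27, p=3
  J3: d=45, p=3
Order: J1 → J2 → J3


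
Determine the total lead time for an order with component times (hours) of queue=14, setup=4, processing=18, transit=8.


Lead time = queue + setup + processing + transit
= 14 + 4 + 18 + 8
= 44 hours


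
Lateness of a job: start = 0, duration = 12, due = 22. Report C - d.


Completion = 0 + 12 = 12
Lateness = C - d = 12 - 22
= -10


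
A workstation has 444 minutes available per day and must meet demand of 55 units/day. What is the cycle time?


Cycle time = available time / demand
= 444 / 55
= 8.07 min/unit


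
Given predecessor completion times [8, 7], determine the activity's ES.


ES = max of all predecessor completion times
Predecessors: [8, 7]
ES = max(8, 7)
= 8


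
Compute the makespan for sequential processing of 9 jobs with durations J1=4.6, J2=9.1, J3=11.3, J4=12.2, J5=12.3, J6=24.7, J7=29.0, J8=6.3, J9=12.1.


Sequential makespan: sum all processing times
= 4.6 + 9.1 + 11.3 + 12.2 + 12.3 + 24.7 + 29.0 + 6.3 + 12.1
= 121.6 time units


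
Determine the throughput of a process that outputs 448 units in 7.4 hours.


Throughput = units / time
= 448 / 7.4
= 60.5 units/hour


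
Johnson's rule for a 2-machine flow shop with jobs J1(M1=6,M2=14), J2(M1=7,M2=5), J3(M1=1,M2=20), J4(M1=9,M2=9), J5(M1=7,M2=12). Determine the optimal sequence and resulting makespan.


Johnson's rule:
Group 1 (M1≤M2, sort by M1): ['J3', 'J1', 'J5', 'J4']
Group 2 (M1>M2, sort desc M2): ['J2']
Sequence: J3 → J1 → J5 → J4 → J2
Makespan calculation:
  J3: M1 done=1, M2 done=21
  J1: M1 done=7, M2 done=35
  J5: M1 done=14, M2 done=47
  J4: M1 done=23, M2 done=56
  J2: M1 done=30, M2 done=61
= Sequence: J3 → J1 → J5 → J4 → J2, Makespan: 61


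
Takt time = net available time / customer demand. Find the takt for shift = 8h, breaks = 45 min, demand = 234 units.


Available = 8×60 - 45 = 435 min
Takt time = 435 / 234
= 1.86 min/unit


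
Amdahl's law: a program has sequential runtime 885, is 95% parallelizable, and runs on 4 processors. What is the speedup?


Amdahl's law: T_p = T × ((1-p) + p/N)
= 885 × ((1-0.95) + 0.95/4)
= 885 × (0.05 + 0.2375)
= 885 × 0.2875
= 254.44
Speedup = 885/254.44
= 3.48×


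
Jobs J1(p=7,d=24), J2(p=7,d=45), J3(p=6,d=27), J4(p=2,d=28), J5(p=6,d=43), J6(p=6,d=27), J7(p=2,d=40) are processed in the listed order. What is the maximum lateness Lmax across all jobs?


Lateness per job (L = C - d):
  J1: C=7, d=24, L=-17
  J2: C=14, d=45, L=-31
  J3: C=20, d=27, L=-7
  J4: C=22, d=28, L=-6
  J5: C=28, d=43, L=-15
  J6: C=34, d=27, L=7
  J7: C=36, d=40, L=-4
Lmax = max(-17, -31, -7, -6, -15, 7, -4)
= 7


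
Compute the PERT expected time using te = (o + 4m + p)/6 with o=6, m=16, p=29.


te = (o + 4m + p) / 6
= (6 + 4×16 + 29) / 6
= (6 + 64 + 29) / 6
= 99 / 6
= 16.50


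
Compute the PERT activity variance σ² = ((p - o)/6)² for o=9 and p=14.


σ² = ((p - o) / 6)² = (p - o)² / 36
= (14 - 9)² / 36
= 5² / 36
= 25 / 36
= 0.6944


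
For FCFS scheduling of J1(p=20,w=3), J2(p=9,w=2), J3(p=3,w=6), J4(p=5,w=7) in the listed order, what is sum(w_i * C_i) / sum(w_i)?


Completion times:
  J1: C=20, w×C=3×20=60
  J2: C=29, w×C=2×29=58
  J3: C=32, w×C=6×32=192
  J4: C=37, w×C=7×37=259
Sum w×C = 569
Sum w = 18
Weighted avg = 569/18
= 31.61


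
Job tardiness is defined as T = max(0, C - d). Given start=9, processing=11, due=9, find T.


Completion = start + processing = 9 + 11 = 20
Tardiness = max(0, C - d) = max(0, 20 - 9)
= max(0, 11)
= 11


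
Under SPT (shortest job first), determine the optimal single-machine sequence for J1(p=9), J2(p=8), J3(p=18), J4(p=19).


SPT: sort by shortest processing time
  J2: p=8
  J1: p=9
  J3: p=18
  J4: p=19
Order: J2 → J1 → J3 → J4


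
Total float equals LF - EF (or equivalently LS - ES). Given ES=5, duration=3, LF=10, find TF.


EF = ES + duration = 5 + 3 = 8
LS = LF - duration = 10 - 3 = 7
Total Float = LF - EF = 10 - 8
(or LS - ES = 7 - 5)
= 2


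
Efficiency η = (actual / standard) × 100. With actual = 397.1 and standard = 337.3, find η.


Efficiency = (actual / standard) × 100
= (397.1 / 337.3) × 100
= 117.7%


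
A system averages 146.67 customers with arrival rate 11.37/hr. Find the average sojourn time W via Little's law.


Little's law: L = λW → W = L / λ
= 146.67 / 11.37
= 12.90 hours


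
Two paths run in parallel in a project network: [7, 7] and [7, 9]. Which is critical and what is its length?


Path A: 7 + 7 = 14
Path B: 7 + 9 = 16
Critical path = longest = max(14, 16)
= 16 (Path B)


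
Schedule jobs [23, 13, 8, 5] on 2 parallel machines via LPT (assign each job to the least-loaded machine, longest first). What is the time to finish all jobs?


Jobs (LPT sorted): [23, 13, 8, 5]
Machines: 2
  J=23 → Machine 1 (load: 0+23=23)
  J=13 → Machine 2 (load: 0+13=13)
  J=8 → Machine 2 (load: 13+8=21)
  J=5 → Machine 2 (load: 21+5=26)
Machine loads: [23, 26]
Makespan = max = 26 time units


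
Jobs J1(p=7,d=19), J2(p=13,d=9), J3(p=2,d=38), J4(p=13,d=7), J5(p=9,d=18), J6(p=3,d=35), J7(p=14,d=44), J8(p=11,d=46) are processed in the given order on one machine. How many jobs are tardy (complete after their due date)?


Completion vs due date:
  J1: C=7, d=19 → on time
  J2: C=20, d=9 → TARDY
  J3: C=22, d=38 → on time
  J4: C=35, d=7 → TARDY
  J5: C=44, d=18 → TARDY
  J6: C=47, d=35 → TARDY
  J7: C=61, d=44 → TARDY
  J8: C=72, d=46 → TARDY
Tardy jobs: J2, J4, J5, J6, J7, J8
Count = 6


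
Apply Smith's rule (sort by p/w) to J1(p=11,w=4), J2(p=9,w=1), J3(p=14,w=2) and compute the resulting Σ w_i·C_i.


WSPT order (by p/w): J1 → J3 → J2
  J1: C=11, w·C=4×11=44
  J3: C=25, w·C=2×25=50
  J2: C=34, w·C=1×34=34
Σ w·C = 128
= 128


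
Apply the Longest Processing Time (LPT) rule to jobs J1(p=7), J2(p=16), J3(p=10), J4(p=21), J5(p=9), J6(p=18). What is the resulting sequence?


LPT: sort by longest processing time first
  J4: p=21
  J6: p=18
  J2: p=16
  J3: p=10
  J5: p=9
  J1: p=7
Order: J4 → J6 → J2 → J3 → J5 → J1


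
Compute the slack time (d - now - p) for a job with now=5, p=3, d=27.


Slack = due - current_time - processing
= 27 - 5 - 3
= 19


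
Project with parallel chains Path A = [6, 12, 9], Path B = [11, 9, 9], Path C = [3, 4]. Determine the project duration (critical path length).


Path A: 6 + 12 + 9 = 27
Path B: 11 + 9 + 9 = 29
Path C: 3 + 4 = 7
Critical path = longest = max(27, 29, 7)
= 29 (Path B)


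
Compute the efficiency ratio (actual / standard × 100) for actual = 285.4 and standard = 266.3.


Efficiency = (actual / standard) × 100
= (285.4 / 266.3) × 100
= 107.2%


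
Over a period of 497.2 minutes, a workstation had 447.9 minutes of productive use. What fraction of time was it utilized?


Utilization = busy / total × 100
= 447.9 / 497.2 × 100
= 90.1%


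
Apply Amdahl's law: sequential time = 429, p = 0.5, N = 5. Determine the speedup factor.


Amdahl's law: T_p = T × ((1-p) + p/N)
= 429 × ((1-0.5) + 0.5/5)
= 429 × (0.50 + 0.1000)
= 429 × 0.6000
= 257.40
Speedup = 429/257.40
= 1.67×


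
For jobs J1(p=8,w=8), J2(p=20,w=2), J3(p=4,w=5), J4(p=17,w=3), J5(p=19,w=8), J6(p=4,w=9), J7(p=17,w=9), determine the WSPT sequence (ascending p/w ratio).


WSPT (Smith's rule): sort by p/w ascending
  J6: p/w = 4/9 = 0.444
  J3: p/w = 4/5 = 0.800
  J1: p/w = 8/8 = 1.000
  J7: p/w = 17/9 = 1.889
  J5: p/w = 19/8 = 2.375
  J4: p/w = 17/3 = 5.667
  J2: p/w = 20/2 = 10.000
Order: J6 → J3 → J1 → J7 → J5 → J4 → J2


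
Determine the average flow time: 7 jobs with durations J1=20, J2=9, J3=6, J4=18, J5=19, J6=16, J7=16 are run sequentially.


Completion times:
  J1: completes at 20
  J2: completes at 29
  J3: completes at 35
  J4: completes at 53
  J5: completes at 72
  J6: completes at 88
  J7: completes at 104
Sum = 401
Average = 401/7
= 57.29


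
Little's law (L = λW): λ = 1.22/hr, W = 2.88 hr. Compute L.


Little's law: L = λ × W
= 1.22 × 2.88
= 3.51


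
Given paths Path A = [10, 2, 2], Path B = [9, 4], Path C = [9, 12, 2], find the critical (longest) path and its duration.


Path A: 10 + 2 + 2 = 14
Path B: 9 + 4 = 13
Path C: 9 + 12 + 2 = 23
Critical path = longest = max(14, 13, 23)
= 23 (Path C)


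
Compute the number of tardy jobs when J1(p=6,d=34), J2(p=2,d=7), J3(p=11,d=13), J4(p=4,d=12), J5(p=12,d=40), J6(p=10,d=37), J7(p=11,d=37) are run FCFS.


Completion vs due date:
  J1: C=6, d=34 → on time
  J2: C=8, d=7 → TARDY
  J3: C=19, d=13 → TARDY
  J4: C=23, d=12 → TARDY
  J5: C=35, d=40 → on time
  J6: C=45, d=37 → TARDY
  J7: C=56, d=37 → TARDY
Tardy jobs: J2, J3, J4, J6, J7
Count = 5


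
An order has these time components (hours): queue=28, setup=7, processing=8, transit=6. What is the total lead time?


Lead time = queue + setup + processing + transit
= 28 + 7 + 8 + 6
= 49 hours


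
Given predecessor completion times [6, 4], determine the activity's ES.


ES = max of all predecessor completion times
Predecessors: [6, 4]
ES = max(6, 4)
= 6


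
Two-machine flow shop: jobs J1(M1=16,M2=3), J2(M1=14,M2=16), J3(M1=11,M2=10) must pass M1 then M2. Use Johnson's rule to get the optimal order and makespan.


Johnson's rule:
Group 1 (M1≤M2, sort by M1): ['J2']
Group 2 (M1>M2, sort desc M2): ['J3', 'J1']
Sequence: J2 → J3 → J1
Makespan calculation:
  J2: M1 done=14, M2 done=30
  J3: M1 done=25, M2 done=40
  J1: M1 done=41, M2 done=44
= Sequence: J2 → J3 → J1, Makespan: 44


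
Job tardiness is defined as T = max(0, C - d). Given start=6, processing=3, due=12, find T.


Completion = start + processing = 6 + 3 = 9
Tardiness = max(0, C - d) = max(0, 9 - 12)
= max(0, -3)
= 0


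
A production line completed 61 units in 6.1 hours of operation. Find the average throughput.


Throughput = units / time
= 61 / 6.1
= 10.0 units/hour


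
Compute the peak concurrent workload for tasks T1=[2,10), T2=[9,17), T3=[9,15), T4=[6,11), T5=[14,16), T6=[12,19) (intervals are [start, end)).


Check each time point for overlaps:
  t=9: 4 tasks active (T1, T2, T3, T4)
Max concurrent = 4


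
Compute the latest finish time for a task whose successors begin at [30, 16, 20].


LF = min of all successor start times
Successors start at: [30, 16, 20]
LF = min(30, 16, 20)
= 16


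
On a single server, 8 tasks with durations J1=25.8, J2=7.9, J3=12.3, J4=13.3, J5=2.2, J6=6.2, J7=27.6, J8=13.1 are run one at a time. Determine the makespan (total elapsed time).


Sequential makespan: sum all processing times
= 25.8 + 7.9 + 12.3 + 13.3 + 2.2 + 6.2 + 27.6 + 13.1
= 108.4 time units


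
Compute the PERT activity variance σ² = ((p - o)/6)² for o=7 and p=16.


σ² = ((p - o) / 6)² = (p - o)² / 36
= (16 - 7)² / 36
= 9² / 36
= 81 / 36
= 2.2500


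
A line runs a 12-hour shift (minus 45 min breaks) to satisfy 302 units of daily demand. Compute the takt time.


Available = 12×60 - 45 = 675 min
Takt time = 675 / 302
= 2.24 min/unit


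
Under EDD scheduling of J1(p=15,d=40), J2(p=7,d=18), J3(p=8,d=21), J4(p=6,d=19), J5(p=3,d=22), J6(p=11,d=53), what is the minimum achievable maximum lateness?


EDD order: J2 → J4 → J3 → J5 → J1 → J6
Completion and lateness:
  J2: C=7, d=18, L=7-18=-11
  J4: C=13, d=19, L=13-19=-6
  J3: C=21, d=21, L=21-21=0
  J5: C=24, d=22, L=24-22=2
  J1: C=39, d=40, L=39-40=-1
  J6: C=50, d=53, L=50-53=-3
Lmax = max(-11, -6, 0, 2, -1, -3)
= 2


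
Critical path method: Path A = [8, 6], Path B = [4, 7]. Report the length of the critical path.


Path A: 8 + 6 = 14
Path B: 4 + 7 = 11
Critical path = longest = max(14, 11)
= 14 (Path A)


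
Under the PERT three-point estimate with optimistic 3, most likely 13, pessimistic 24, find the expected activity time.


te = (o + 4m + p) / 6
= (3 + 4×13 + 24) / 6
= (3 + 52 + 24) / 6
= 79 / 6
= 13.17


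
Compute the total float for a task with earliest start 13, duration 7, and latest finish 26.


EF = ES + duration = 13 + 7 = 20
LS = LF - duration = 26 - 7 = 19
Total Float = LF - EF = 26 - 20
(or LS - ES = 19 - 13)
= 6


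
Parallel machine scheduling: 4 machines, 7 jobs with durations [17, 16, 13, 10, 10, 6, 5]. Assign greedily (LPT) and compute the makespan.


Jobs (LPT sorted): [17, 16, 13, 10, 10, 6, 5]
Machines: 4
  J=17 → Machine 1 (load: 0+17=17)
  J=16 → Machine 2 (load: 0+16=16)
  J=13 → Machine 3 (load: 0+13=13)
  J=10 → Machine 4 (load: 0+10=10)
  J=10 → Machine 4 (load: 10+10=20)
  J=6 → Machine 3 (load: 13+6=19)
  J=5 → Machine 2 (load: 16+5=21)
Machine loads: [17, 21, 19, 20]
Makespan = max = 21 time units


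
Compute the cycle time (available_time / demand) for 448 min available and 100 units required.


Cycle time = available time / demand
= 448 / 100
= 4.48 min/unit


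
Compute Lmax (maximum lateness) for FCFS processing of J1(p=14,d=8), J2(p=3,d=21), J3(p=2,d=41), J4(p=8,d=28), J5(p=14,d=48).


Lateness per job (L = C - d):
  J1: C=14, d=8, L=6
  J2: C=17, d=21, L=-4
  J3: C=19, d=41, L=-22
  J4: C=27, d=28, L=-1
  J5: C=41, d=48, L=-7
Lmax = max(6, -4, -22, -1, -7)
= 6


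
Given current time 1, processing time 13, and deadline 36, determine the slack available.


Slack = due - current_time - processing
= 36 - 1 - 13
= 22


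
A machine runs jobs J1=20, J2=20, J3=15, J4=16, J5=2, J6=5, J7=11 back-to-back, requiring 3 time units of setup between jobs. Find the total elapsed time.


Makespan = Σ processing + (n-1) × setup
= (20 + 20 + 15 + 16 + 2 + 5 + 11) + (7-1)×3
= 89 + 18
= 107 time units


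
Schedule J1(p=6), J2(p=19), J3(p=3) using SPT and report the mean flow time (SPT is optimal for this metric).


SPT order: J3 → J1 → J2
Completion times:
  J3: C=3
  J1: C=9
  J2: C=28
Sum = 40, n = 3
Mean flow = 40/3
= 13.33


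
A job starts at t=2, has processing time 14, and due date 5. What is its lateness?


Completion = 2 + 14 = 16
Lateness = C - d = 16 - 5
= 11


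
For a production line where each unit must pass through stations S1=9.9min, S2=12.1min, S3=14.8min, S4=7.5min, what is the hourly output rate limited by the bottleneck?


Bottleneck = longest station time
Station times: [9.9, 12.1, 14.8, 7.5]
Max = 14.8 min
Rate = 60 / 14.8
= 4.05 units/hour (bottleneck: 14.8min)


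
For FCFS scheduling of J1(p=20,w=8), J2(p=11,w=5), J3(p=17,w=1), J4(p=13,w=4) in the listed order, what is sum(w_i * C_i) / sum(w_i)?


Completion times:
  J1: C=20, w×C=8×20=160
  J2: C=31, w×C=5×31=155
  J3: C=48, w×C=1×48=48
  J4: C=61, w×C=4×61=244
Sum w×C = 607
Sum w = 18
Weighted avg = 607/18
= 33.72


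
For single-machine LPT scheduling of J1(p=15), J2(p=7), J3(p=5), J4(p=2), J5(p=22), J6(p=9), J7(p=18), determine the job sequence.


LPT: sort by longest processing time first
  J5: p=22
  J7: p=18
  J1: p=15
  J6: p=9
  J2: p=7
  J3: p=5
  J4: p=2
Order: J5 → J7 → J1 → J6 → J2 → J3 → J4


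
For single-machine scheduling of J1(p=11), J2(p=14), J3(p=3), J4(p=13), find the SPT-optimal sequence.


SPT: sort by shortest processing time
  J3: p=3
  J1: p=11
  J4: p=13
  J2: p=14
Order: J3 → J1 → J4 → J2


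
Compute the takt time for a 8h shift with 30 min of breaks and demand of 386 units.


Available = 8×60 - 30 = 450 min
Takt time = 450 / 386
= 1.17 min/unit


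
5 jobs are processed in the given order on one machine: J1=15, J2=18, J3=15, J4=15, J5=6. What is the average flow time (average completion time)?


Completion times:
  J1: completes at 15
  J2: completes at 33
  J3: completes at 48
  J4: completes at 63
  J5: completes at 69
Sum = 228
Average = 228/5
= 45.60


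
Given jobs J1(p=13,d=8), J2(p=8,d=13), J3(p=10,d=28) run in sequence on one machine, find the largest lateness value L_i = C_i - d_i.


Lateness per job (L = C - d):
  J1: C=13, d=8, L=5
  J2: C=21, d=13, L=8
  J3: C=31, d=28, L=3
Lmax = max(5, 8, 3)
= 8


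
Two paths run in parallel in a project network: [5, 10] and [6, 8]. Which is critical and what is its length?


Path A: 5 + 10 = 15
Path B: 6 + 8 = 14
Critical path = longest = max(15, 14)
= 15 (Path A)


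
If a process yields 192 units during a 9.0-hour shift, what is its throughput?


Throughput = units / time
= 192 / 9.0
= 21.3 units/hour


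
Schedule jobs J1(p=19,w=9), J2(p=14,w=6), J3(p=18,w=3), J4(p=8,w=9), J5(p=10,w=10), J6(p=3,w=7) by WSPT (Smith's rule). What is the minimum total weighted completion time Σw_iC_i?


WSPT order (by p/w): J6 → J4 → J5 → J1 → J2 → J3
  J6: C=3, w·C=7×3=21
  J4: C=11, w·C=9×11=99
  J5: C=21, w·C=10×21=210
  J1: C=40, w·C=9×40=360
  J2: C=54, w·C=6×54=324
  J3: C=72, w·C=3×72=216
Σ w·C = 1230
= 1230


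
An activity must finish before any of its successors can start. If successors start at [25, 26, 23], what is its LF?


LF = min of all successor start times
Successors start at: [25, 26, 23]
LF = min(25, 26, 23)
= 23


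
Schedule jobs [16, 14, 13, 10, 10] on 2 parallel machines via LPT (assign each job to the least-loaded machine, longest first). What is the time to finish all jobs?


Jobs (LPT sorted): [16, 14, 13, 10, 10]
Machines: 2
  J=16 → Machine 1 (load: 0+16=16)
  J=14 → Machine 2 (load: 0+14=14)
  J=13 → Machine 2 (load: 14+13=27)
  J=10 → Machine 1 (load: 16+10=26)
  J=10 → Machine 1 (load: 26+10=36)
Machine loads: [36, 27]
Makespan = max = 36 time units


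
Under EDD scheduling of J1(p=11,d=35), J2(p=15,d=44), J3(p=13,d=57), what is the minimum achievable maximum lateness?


EDD order: J1 → J2 → J3
Completion and lateness:
  J1: C=11, d=35, L=11-35=-24
  J2: C=26, d=44, L=26-44=-18
  J3: C=39, d=57, L=39-57=-18
Lmax = max(-24, -18, -18)
= -18


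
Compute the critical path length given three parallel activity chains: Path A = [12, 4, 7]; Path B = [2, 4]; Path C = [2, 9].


Path A: 12 + 4 + 7 = 23
Path B: 2 + 4 = 6
Path C: 2 + 9 = 11
Critical path = longest = max(23, 6, 11)
= 23 (Path A)


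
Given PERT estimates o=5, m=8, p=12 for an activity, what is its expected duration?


te = (o + 4m + p) / 6
= (5 + 4×8 + 12) / 6
= (5 + 32 + 12) / 6
= 49 / 6
= 8.17


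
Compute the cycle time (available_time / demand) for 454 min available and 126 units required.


Cycle time = available time / demand
= 454 / 126
= 3.60 min/unit


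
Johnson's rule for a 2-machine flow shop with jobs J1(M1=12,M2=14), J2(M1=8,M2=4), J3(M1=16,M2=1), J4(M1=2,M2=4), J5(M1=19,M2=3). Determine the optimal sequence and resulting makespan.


Johnson's rule:
Group 1 (M1≤M2, sort by M1): ['J4', 'J1']
Group 2 (M1>M2, sort desc M2): ['J2', 'J5', 'J3']
Sequence: J4 → J1 → J2 → J5 → J3
Makespan calculation:
  J4: M1 done=2, M2 done=6
  J1: M1 done=14, M2 done=28
  J2: M1 done=22, M2 done=32
  J5: M1 done=41, M2 done=44
  J3: M1 done=57, M2 done=58
= Sequence: J4 → J1 → J2 → J5 → J3, Makespan: 58


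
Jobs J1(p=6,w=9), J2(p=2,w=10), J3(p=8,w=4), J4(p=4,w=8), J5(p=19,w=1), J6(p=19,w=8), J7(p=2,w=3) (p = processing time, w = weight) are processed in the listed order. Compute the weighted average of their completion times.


Completion times:
  J1: C=6, w×C=9×6=54
  J2: C=8, w×C=10×8=80
  J3: C=16, w×C=4×16=64
  J4: C=20, w×C=8×20=160
  J5: C=39, w×C=1×39=39
  J6: C=58, w×C=8×58=464
  J7: C=60, w×C=3×60=180
Sum w×C = 1041
Sum w = 43
Weighted avg = 1041/43
= 24.21


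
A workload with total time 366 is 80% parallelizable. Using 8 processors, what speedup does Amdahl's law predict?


Amdahl's law: T_p = T × ((1-p) + p/N)
= 366 × ((1-0.8) + 0.8/8)
= 366 × (0.20 + 0.1000)
= 366 × 0.3000
= 109.80
Speedup = 366/109.80
= 3.33×


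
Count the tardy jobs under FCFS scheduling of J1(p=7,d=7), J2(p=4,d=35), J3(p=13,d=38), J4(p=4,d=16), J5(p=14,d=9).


Completion vs due date:
  J1: C=7, d=7 → on time
  J2: C=11, d=35 → on time
  J3: C=24, d=38 → on time
  J4: C=28, d=16 → TARDY
  J5: C=42, d=9 → TARDY
Tardy jobs: J4, J5
Count = 2


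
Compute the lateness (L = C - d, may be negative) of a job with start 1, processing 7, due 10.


Completion = 1 + 7 = 8
Lateness = C - d = 8 - 10
= -2


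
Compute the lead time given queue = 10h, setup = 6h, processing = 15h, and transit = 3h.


Lead time = queue + setup + processing + transit
= 10 + 6 + 15 + 3
= 34 hours
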